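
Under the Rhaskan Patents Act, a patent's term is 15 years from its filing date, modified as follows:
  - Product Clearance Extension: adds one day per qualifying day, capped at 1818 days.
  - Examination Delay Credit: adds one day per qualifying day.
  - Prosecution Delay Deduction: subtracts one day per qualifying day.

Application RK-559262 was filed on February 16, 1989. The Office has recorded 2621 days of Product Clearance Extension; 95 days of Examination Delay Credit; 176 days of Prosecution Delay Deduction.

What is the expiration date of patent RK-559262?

2008-11-18

Base term: filing date + 15 years → 16 February 2004.
Product Clearance Extension: 2621 days claimed exceeds the 1818-day cap, so +1818 days → 7 February 2009.
Examination Delay Credit: +95 days → 13 May 2009.
Prosecution Delay Deduction: −176 days → 18 November 2008.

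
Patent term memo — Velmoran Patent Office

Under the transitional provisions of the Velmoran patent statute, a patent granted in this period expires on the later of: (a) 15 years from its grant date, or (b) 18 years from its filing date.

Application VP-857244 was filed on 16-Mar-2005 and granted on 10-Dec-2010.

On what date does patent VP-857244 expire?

(a) grant + 15 years → 10 December 2025.
(b) filing + 18 years → 16 March 2023.
Later of the two: 10 December 2025.

2025-12-10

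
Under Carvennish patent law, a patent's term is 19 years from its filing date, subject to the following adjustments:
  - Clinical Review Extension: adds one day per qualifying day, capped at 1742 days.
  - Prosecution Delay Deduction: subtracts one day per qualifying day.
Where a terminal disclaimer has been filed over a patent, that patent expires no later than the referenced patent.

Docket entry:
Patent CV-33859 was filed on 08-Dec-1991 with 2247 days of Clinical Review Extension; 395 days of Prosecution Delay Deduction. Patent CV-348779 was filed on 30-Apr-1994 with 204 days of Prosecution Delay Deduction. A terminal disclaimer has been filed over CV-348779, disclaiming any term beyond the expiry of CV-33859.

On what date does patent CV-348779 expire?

2012-10-08

Natural term of CV-348779:
  Base: filing + 19 years → 30 April 2013.
  Prosecution Delay Deduction: −204 days → 8 October 2012.
Expiry of referenced patent CV-33859:
  Base: filing + 19 years → 8 December 2010.
  Clinical Review Extension: 2247 days claimed exceeds the 1742-day cap, so +1742 days → 15 September 2015.
  Prosecution Delay Deduction: −395 days → 16 August 2014.
Terminal disclaimer: CV-348779 expires on the earlier of 8 October 2012 and 16 August 2014.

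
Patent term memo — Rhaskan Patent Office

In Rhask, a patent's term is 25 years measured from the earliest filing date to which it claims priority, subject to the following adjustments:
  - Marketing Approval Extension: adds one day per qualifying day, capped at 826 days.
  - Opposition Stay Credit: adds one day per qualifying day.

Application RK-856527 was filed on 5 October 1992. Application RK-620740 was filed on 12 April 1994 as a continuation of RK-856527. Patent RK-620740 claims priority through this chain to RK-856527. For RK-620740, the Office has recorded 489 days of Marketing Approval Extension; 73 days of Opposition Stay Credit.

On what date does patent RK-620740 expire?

2019-04-20

Earliest priority filing: 5 October 1992.
Base term: 5 October 1992 + 25 years → 5 October 2017.
Marketing Approval Extension: 489 days (within the 826-day cap) → +489 days → 6 February 2019.
Opposition Stay Credit: +73 days → 20 April 2019.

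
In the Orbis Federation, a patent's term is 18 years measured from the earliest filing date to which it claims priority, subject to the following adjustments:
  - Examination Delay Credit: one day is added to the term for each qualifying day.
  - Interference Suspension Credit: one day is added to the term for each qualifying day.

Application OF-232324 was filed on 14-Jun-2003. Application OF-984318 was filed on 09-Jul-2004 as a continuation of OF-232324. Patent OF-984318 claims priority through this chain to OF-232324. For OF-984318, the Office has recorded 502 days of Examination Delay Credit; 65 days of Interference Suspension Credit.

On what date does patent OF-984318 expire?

Earliest priority filing: 14 June 2003.
Base term: 14 June 2003 + 18 years → 14 June 2021.
Examination Delay Credit: +502 days → 29 October 2022.
Interference Suspension Credit: +65 days → 2 January 2023.

January 2, 2023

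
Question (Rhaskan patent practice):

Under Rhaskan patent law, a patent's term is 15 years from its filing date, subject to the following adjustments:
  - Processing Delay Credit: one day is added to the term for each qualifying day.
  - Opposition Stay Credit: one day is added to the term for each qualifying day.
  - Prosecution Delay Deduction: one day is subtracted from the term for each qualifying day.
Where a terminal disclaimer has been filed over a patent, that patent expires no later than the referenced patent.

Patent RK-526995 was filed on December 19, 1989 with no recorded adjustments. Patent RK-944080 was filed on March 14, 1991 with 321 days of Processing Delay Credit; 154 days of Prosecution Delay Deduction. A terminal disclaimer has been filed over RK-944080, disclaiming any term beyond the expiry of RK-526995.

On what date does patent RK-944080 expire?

2004-12-19

Natural term of RK-944080:
  Base: filing + 15 years → 14 March 2006.
  Processing Delay Credit: +321 days → 29 January 2007.
  Prosecution Delay Deduction: −154 days → 28 August 2006.
Expiry of referenced patent RK-526995:
  Base: filing + 15 years → 19 December 2004.
Terminal disclaimer: RK-944080 expires on the earlier of 28 August 2006 and 19 December 2004.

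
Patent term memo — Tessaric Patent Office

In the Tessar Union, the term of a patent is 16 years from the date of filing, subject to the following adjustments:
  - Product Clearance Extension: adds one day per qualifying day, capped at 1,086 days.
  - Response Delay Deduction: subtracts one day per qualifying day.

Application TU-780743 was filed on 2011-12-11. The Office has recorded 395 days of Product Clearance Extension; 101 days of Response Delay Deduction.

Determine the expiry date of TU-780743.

2028-09-30

Base term: filing date + 16 years → 11 December 2027.
Product Clearance Extension: 395 days (within the 1086-day cap) → +395 days → 9 January 2029.
Response Delay Deduction: −101 days → 30 September 2028.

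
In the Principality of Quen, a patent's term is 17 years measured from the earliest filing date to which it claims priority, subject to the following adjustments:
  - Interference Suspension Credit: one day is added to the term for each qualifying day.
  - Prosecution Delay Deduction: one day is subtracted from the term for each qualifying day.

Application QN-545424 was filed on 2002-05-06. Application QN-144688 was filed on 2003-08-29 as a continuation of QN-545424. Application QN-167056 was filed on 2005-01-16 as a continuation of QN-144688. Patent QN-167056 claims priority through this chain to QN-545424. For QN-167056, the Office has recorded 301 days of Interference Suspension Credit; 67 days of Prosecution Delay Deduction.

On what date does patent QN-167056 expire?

Earliest priority filing: 6 May 2002.
Base term: 6 May 2002 + 17 years → 6 May 2019.
Interference Suspension Credit: +301 days → 2 March 2020.
Prosecution Delay Deduction: −67 days → 26 December 2019.

2019-12-26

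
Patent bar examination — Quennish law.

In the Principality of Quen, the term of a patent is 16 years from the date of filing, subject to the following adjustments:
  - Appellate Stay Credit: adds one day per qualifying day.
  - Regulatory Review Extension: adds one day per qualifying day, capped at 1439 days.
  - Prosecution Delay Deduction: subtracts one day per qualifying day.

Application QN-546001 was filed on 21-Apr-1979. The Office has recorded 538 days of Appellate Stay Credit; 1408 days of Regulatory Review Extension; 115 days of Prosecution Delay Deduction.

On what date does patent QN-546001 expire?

2000-04-25

Base term: filing date + 16 years → 21 April 1995.
Appellate Stay Credit: +538 days → 10 October 1996.
Regulatory Review Extension: 1408 days (within the 1439-day cap) → +1408 days → 18 August 2000.
Prosecution Delay Deduction: −115 days → 25 April 2000.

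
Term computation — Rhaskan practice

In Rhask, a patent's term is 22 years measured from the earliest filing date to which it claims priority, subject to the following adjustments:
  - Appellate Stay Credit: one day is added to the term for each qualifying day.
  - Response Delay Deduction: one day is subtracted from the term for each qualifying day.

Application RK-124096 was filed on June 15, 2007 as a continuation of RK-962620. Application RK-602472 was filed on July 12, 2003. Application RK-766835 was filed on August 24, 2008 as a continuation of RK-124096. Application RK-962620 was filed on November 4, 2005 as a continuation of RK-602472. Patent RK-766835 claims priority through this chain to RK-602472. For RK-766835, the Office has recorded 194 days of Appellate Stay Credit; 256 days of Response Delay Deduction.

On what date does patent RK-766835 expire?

Earliest priority filing: 12 July 2003.
Base term: 12 July 2003 + 22 years → 12 July 2025.
Appellate Stay Credit: +194 days → 22 January 2026.
Response Delay Deduction: −256 days → 11 May 2025.

2025-05-11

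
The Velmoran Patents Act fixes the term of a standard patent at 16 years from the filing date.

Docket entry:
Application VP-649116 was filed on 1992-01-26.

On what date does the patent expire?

2008-01-26

Filing date + 16 years → 26 January 2008.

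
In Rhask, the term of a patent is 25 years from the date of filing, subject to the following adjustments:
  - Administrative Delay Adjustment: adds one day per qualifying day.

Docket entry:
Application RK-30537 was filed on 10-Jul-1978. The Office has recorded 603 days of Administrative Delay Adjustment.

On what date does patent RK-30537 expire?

Base term: filing date + 25 years → 10 July 2003.
Administrative Delay Adjustment: +603 days → 4 March 2005.

2005-03-04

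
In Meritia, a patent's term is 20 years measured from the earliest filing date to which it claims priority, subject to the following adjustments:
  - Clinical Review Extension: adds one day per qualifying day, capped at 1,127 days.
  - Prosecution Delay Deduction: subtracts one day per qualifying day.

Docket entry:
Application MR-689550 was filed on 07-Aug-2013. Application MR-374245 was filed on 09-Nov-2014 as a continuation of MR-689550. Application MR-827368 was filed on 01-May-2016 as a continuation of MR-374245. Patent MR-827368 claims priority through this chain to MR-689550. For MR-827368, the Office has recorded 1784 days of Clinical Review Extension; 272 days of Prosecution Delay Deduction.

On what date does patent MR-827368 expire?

Earliest priority filing: 7 August 2013.
Base term: 7 August 2013 + 20 years → 7 August 2033.
Clinical Review Extension: 1784 days claimed exceeds the 1127-day cap, so +1127 days → 7 September 2036.
Prosecution Delay Deduction: −272 days → 10 December 2035.

December 10, 2035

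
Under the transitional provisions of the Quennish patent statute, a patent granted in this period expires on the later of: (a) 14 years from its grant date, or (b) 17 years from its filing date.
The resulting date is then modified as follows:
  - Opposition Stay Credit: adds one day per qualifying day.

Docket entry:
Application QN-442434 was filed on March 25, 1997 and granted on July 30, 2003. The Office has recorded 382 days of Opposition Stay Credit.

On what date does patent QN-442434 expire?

(a) grant + 14 years → 30 July 2017.
(b) filing + 17 years → 25 March 2014.
Later of the two: 30 July 2017.
Opposition Stay Credit: +382 days → 16 August 2018.

2018-08-16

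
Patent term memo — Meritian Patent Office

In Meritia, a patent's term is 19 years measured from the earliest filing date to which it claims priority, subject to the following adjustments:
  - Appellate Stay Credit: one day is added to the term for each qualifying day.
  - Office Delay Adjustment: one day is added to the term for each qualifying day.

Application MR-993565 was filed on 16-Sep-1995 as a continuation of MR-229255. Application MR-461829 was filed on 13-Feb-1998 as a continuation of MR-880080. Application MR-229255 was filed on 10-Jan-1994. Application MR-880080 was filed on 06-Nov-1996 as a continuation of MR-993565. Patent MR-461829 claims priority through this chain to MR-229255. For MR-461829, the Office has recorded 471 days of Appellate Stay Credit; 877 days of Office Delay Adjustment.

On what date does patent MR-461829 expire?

2016-09-19

Earliest priority filing: 10 January 1994.
Base term: 10 January 1994 + 19 years → 10 January 2013.
Appellate Stay Credit: +471 days → 26 April 2014.
Office Delay Adjustment: +877 days → 19 September 2016.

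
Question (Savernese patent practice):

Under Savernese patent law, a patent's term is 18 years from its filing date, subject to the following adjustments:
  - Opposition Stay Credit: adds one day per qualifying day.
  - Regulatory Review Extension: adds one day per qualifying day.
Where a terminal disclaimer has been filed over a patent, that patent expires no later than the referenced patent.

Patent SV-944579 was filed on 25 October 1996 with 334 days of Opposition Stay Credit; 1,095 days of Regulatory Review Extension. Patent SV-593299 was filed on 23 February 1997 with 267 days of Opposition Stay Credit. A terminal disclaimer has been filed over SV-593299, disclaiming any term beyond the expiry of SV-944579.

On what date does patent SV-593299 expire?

2015-11-17

Natural term of SV-593299:
  Base: filing + 18 years → 23 February 2015.
  Opposition Stay Credit: +267 days → 17 November 2015.
Expiry of referenced patent SV-944579:
  Base: filing + 18 years → 25 October 2014.
  Opposition Stay Credit: +334 days → 24 September 2015.
  Regulatory Review Extension: +1095 days → 23 September 2018.
Terminal disclaimer: SV-593299 expires on the earlier of 17 November 2015 and 23 September 2018.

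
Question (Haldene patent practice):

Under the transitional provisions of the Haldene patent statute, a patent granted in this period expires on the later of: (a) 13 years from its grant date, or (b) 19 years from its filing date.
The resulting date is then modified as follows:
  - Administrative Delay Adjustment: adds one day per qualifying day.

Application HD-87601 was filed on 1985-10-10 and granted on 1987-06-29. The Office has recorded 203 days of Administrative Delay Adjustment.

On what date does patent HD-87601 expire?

(a) grant + 13 years → 29 June 2000.
(b) filing + 19 years → 10 October 2004.
Later of the two: 10 October 2004.
Administrative Delay Adjustment: +203 days → 1 May 2005.

2005-05-01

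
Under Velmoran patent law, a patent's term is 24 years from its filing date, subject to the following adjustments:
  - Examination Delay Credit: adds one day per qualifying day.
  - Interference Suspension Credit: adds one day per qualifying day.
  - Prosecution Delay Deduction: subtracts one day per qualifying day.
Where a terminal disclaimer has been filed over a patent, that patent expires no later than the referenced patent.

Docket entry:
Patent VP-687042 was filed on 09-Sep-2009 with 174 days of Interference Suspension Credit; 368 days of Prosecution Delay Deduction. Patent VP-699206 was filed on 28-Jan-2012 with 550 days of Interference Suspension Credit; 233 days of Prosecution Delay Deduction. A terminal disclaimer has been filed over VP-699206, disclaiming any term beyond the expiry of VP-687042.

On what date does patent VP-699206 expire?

Natural term of VP-699206:
  Base: filing + 24 years → 28 January 2036.
  Interference Suspension Credit: +550 days → 31 July 2037.
  Prosecution Delay Deduction: −233 days → 10 December 2036.
Expiry of referenced patent VP-687042:
  Base: filing + 24 years → 9 September 2033.
  Interference Suspension Credit: +174 days → 2 March 2034.
  Prosecution Delay Deduction: −368 days → 27 February 2033.
Terminal disclaimer: VP-699206 expires on the earlier of 10 December 2036 and 27 February 2033.

February 27, 2033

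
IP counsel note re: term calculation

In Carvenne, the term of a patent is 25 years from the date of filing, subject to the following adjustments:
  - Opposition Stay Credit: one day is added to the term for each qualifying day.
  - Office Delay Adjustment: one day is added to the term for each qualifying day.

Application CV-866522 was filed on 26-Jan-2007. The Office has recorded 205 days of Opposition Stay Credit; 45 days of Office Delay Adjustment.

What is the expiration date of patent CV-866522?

Base term: filing date + 25 years → 26 January 2032.
Opposition Stay Credit: +205 days → 18 August 2032.
Office Delay Adjustment: +45 days → 2 October 2032.

October 2, 2032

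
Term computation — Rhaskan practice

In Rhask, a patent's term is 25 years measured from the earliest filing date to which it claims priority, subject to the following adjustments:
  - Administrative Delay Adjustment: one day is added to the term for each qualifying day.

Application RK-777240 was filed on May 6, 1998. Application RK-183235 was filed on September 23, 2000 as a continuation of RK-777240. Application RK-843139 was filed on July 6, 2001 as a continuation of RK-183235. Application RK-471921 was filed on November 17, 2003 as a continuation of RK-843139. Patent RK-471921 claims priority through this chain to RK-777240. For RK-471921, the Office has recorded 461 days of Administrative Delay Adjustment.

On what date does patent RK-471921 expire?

August 9, 2024

Earliest priority filing: 6 May 1998.
Base term: 6 May 1998 + 25 years → 6 May 2023.
Administrative Delay Adjustment: +461 days → 9 August 2024.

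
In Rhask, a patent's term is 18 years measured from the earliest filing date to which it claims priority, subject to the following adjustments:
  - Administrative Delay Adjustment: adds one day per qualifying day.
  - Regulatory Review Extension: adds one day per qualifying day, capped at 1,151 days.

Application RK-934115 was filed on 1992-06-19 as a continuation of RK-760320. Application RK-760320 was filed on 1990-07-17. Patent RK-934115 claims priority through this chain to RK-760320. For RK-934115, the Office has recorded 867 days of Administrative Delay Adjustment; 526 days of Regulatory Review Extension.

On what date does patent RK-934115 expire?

May 10, 2012

Earliest priority filing: 17 July 1990.
Base term: 17 July 1990 + 18 years → 17 July 2008.
Administrative Delay Adjustment: +867 days → 1 December 2010.
Regulatory Review Extension: 526 days (within the 1151-day cap) → +526 days → 10 May 2012.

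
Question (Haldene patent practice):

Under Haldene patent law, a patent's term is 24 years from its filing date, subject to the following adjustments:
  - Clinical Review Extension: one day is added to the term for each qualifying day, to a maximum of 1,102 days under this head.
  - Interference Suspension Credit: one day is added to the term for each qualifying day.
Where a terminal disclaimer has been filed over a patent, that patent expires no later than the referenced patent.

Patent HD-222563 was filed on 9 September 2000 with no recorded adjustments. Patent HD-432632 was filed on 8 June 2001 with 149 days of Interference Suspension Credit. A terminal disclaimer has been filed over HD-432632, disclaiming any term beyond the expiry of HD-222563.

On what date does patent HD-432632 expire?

2024-09-09

Natural term of HD-432632:
  Base: filing + 24 years → 8 June 2025.
  Interference Suspension Credit: +149 days → 4 November 2025.
Expiry of referenced patent HD-222563:
  Base: filing + 24 years → 9 September 2024.
Terminal disclaimer: HD-432632 expires on the earlier of 4 November 2025 and 9 September 2024.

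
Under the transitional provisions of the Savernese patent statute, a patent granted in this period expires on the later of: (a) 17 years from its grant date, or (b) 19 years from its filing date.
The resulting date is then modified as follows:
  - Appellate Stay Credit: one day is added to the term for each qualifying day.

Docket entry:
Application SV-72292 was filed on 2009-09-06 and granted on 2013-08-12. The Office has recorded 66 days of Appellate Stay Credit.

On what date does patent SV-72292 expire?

2030-10-17

(a) grant + 17 years → 12 August 2030.
(b) filing + 19 years → 6 September 2028.
Later of the two: 12 August 2030.
Appellate Stay Credit: +66 days → 17 October 2030.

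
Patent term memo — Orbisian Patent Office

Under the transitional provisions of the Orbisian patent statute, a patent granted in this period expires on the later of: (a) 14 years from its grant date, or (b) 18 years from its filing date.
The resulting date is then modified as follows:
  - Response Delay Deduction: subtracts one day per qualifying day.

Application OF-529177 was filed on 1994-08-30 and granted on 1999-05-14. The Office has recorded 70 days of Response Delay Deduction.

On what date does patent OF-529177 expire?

March 5, 2013

(a) grant + 14 years → 14 May 2013.
(b) filing + 18 years → 30 August 2012.
Later of the two: 14 May 2013.
Response Delay Deduction: −70 days → 5 March 2013.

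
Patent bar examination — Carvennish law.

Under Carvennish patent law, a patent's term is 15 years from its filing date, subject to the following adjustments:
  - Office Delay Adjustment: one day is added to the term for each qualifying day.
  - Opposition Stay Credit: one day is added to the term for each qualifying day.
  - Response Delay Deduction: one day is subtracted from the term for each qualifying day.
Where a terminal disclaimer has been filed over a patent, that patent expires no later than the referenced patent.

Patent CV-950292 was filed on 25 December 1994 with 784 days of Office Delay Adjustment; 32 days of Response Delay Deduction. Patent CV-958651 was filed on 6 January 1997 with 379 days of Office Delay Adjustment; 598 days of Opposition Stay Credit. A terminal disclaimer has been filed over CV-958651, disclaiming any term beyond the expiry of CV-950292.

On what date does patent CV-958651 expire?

Natural term of CV-958651:
  Base: filing + 15 years → 6 January 2012.
  Office Delay Adjustment: +379 days → 19 January 2013.
  Opposition Stay Credit: +598 days → 9 September 2014.
Expiry of referenced patent CV-950292:
  Base: filing + 15 years → 25 December 2009.
  Office Delay Adjustment: +784 days → 17 February 2012.
  Response Delay Deduction: −32 days → 16 January 2012.
Terminal disclaimer: CV-958651 expires on the earlier of 9 September 2014 and 16 January 2012.

January 16, 2012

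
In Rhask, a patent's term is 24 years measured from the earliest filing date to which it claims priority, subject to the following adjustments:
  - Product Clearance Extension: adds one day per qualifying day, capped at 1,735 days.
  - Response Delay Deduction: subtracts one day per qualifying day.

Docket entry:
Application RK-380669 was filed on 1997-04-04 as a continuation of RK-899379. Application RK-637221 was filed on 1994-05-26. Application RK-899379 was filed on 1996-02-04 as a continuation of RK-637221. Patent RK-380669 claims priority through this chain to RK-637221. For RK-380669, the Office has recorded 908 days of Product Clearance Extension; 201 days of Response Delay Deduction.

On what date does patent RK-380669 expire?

2020-05-02

Earliest priority filing: 26 May 1994.
Base term: 26 May 1994 + 24 years → 26 May 2018.
Product Clearance Extension: 908 days (within the 1735-day cap) → +908 days → 19 November 2020.
Response Delay Deduction: −201 days → 2 May 2020.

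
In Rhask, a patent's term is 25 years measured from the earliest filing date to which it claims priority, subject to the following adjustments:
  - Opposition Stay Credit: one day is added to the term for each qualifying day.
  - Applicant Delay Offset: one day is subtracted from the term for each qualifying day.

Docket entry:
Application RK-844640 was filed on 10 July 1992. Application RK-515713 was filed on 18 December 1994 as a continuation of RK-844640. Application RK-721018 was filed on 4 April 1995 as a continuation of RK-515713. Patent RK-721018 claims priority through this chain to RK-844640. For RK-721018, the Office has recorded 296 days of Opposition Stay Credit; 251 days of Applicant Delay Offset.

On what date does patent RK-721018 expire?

Earliest priority filing: 10 July 1992.
Base term: 10 July 1992 + 25 years → 10 July 2017.
Opposition Stay Credit: +296 days → 2 May 2018.
Applicant Delay Offset: −251 days → 24 August 2017.

2017-08-24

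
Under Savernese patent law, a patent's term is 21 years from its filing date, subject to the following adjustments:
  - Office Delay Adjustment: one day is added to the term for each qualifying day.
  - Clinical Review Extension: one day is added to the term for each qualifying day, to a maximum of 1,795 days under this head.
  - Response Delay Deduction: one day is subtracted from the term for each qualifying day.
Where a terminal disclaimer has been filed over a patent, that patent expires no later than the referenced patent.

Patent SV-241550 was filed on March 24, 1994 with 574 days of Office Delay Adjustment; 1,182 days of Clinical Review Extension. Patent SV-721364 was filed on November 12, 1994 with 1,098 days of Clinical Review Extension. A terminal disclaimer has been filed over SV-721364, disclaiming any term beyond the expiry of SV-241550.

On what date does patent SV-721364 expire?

November 14, 2018

Natural term of SV-721364:
  Base: filing + 21 years → 12 November 2015.
  Clinical Review Extension: 1098 days (within the 1795-day cap) → +1098 days → 14 November 2018.
Expiry of referenced patent SV-241550:
  Base: filing + 21 years → 24 March 2015.
  Office Delay Adjustment: +574 days → 18 October 2016.
  Clinical Review Extension: 1182 days (within the 1795-day cap) → +1182 days → 13 January 2020.
Terminal disclaimer: SV-721364 expires on the earlier of 14 November 2018 and 13 January 2020.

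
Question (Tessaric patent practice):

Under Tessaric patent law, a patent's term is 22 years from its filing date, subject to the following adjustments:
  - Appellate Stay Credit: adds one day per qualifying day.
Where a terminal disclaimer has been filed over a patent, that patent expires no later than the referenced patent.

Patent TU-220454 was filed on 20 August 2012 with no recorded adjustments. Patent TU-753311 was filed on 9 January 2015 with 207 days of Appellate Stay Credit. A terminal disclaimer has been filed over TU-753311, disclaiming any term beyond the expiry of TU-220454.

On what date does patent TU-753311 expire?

2034-08-20

Natural term of TU-753311:
  Base: filing + 22 years → 9 January 2037.
  Appellate Stay Credit: +207 days → 4 August 2037.
Expiry of referenced patent TU-220454:
  Base: filing + 22 years → 20 August 2034.
Terminal disclaimer: TU-753311 expires on the earlier of 4 August 2037 and 20 August 2034.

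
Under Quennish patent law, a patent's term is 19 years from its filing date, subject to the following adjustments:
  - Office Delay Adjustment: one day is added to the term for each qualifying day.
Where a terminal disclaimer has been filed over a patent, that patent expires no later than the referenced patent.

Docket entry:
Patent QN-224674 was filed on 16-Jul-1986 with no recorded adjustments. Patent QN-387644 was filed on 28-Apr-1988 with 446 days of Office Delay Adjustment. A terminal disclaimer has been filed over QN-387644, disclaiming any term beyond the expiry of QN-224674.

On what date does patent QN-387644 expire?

2005-07-16

Natural term of QN-387644:
  Base: filing + 19 years → 28 April 2007.
  Office Delay Adjustment: +446 days → 17 July 2008.
Expiry of referenced patent QN-224674:
  Base: filing + 19 years → 16 July 2005.
Terminal disclaimer: QN-387644 expires on the earlier of 17 July 2008 and 16 July 2005.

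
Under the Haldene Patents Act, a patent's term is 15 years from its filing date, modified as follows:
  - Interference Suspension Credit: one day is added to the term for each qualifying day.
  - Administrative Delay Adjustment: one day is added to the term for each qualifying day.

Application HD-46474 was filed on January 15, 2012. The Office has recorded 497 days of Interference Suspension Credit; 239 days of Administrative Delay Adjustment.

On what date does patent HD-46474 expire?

January 20, 2029

Base term: filing date + 15 years → 15 January 2027.
Interference Suspension Credit: +497 days → 26 May 2028.
Administrative Delay Adjustment: +239 days → 20 January 2029.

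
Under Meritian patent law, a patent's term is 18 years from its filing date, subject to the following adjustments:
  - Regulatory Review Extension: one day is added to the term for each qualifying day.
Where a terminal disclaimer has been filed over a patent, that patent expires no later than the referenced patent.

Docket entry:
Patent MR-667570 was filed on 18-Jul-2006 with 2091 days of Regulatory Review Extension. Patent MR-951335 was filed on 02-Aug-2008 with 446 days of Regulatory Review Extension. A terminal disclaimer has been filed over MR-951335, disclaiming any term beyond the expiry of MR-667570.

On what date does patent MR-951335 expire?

October 22, 2027

Natural term of MR-951335:
  Base: filing + 18 years → 2 August 2026.
  Regulatory Review Extension: +446 days → 22 October 2027.
Expiry of referenced patent MR-667570:
  Base: filing + 18 years → 18 July 2024.
  Regulatory Review Extension: +2091 days → 9 April 2030.
Terminal disclaimer: MR-951335 expires on the earlier of 22 October 2027 and 9 April 2030.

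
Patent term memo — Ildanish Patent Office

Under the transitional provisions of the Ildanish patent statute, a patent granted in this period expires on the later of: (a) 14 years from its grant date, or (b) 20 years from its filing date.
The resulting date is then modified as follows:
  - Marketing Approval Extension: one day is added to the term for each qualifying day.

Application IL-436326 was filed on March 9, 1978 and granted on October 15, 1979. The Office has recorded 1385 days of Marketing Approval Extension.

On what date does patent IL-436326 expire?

2001-12-23

(a) grant + 14 years → 15 October 1993.
(b) filing + 20 years → 9 March 1998.
Later of the two: 9 March 1998.
Marketing Approval Extension: +1385 days → 23 December 2001.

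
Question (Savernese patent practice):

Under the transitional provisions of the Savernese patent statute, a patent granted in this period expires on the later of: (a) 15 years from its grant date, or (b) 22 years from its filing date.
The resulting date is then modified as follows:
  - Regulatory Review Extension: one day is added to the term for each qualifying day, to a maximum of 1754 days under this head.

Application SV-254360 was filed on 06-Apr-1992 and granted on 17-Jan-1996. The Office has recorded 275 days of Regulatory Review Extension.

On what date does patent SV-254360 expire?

January 6, 2015

(a) grant + 15 years → 17 January 2011.
(b) filing + 22 years → 6 April 2014.
Later of the two: 6 April 2014.
Regulatory Review Extension: 275 days (within the 1754-day cap) → +275 days → 6 January 2015.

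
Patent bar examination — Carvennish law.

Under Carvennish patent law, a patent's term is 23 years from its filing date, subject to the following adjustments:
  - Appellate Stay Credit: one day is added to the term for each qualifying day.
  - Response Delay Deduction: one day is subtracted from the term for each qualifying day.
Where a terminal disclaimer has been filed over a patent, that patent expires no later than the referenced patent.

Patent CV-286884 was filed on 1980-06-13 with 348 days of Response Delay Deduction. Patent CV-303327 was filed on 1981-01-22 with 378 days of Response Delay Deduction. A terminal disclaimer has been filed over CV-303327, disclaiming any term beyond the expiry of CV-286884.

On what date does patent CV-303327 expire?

Natural term of CV-303327:
  Base: filing + 23 years → 22 January 2004.
  Response Delay Deduction: −378 days → 9 January 2003.
Expiry of referenced patent CV-286884:
  Base: filing + 23 years → 13 June 2003.
  Response Delay Deduction: −348 days → 30 June 2002.
Terminal disclaimer: CV-303327 expires on the earlier of 9 January 2003 and 30 June 2002.

2002-06-30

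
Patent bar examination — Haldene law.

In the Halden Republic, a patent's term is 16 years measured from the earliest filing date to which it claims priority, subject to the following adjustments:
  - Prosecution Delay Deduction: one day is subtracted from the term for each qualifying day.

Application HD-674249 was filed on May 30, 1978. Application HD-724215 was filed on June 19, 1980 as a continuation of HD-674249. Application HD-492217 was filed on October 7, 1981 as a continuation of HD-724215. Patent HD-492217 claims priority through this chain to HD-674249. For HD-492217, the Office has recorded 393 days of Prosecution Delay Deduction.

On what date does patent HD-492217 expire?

Earliest priority filing: 30 May 1978.
Base term: 30 May 1978 + 16 years → 30 May 1994.
Prosecution Delay Deduction: −393 days → 2 May 1993.

1993-05-02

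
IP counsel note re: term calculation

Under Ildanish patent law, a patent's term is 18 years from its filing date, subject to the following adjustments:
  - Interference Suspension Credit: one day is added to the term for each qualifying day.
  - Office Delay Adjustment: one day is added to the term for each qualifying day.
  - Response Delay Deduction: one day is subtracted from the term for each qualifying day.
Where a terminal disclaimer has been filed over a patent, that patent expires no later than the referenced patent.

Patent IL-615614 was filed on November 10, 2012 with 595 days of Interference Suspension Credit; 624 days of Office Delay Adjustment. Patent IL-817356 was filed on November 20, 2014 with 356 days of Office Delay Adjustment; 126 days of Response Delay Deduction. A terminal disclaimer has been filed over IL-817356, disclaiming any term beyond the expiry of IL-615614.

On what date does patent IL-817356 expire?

Natural term of IL-817356:
  Base: filing + 18 years → 20 November 2032.
  Office Delay Adjustment: +356 days → 11 November 2033.
  Response Delay Deduction: −126 days → 8 July 2033.
Expiry of referenced patent IL-615614:
  Base: filing + 18 years → 10 November 2030.
  Interference Suspension Credit: +595 days → 27 June 2032.
  Office Delay Adjustment: +624 days → 13 March 2034.
Terminal disclaimer: IL-817356 expires on the earlier of 8 July 2033 and 13 March 2034.

2033-07-08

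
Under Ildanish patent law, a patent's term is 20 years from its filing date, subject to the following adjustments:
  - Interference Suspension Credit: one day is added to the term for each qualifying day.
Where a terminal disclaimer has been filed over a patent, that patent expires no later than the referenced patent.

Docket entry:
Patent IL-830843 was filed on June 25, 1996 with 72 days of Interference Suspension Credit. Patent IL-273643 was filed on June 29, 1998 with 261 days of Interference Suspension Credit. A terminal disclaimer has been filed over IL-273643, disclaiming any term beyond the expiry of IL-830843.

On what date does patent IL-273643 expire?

September 5, 2016

Natural term of IL-273643:
  Base: filing + 20 years → 29 June 2018.
  Interference Suspension Credit: +261 days → 17 March 2019.
Expiry of referenced patent IL-830843:
  Base: filing + 20 years → 25 June 2016.
  Interference Suspension Credit: +72 days → 5 September 2016.
Terminal disclaimer: IL-273643 expires on the earlier of 17 March 2019 and 5 September 2016.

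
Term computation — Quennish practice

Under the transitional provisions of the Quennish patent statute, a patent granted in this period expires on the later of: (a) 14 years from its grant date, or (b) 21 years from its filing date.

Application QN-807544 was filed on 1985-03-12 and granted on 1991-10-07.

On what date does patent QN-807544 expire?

(a) grant + 14 years → 7 October 2005.
(b) filing + 21 years → 12 March 2006.
Later of the two: 12 March 2006.

March 12, 2006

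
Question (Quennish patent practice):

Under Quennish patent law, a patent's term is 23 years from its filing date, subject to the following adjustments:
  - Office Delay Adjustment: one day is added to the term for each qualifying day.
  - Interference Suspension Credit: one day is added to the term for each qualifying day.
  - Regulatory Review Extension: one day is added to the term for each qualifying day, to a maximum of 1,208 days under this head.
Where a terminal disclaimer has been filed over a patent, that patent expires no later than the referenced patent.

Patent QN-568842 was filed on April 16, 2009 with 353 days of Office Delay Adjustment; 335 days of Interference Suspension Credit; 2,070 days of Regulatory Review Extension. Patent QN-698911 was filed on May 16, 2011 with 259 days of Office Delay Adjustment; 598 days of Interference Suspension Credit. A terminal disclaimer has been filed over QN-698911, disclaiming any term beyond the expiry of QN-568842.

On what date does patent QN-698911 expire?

2036-09-19

Natural term of QN-698911:
  Base: filing + 23 years → 16 May 2034.
  Office Delay Adjustment: +259 days → 30 January 2035.
  Interference Suspension Credit: +598 days → 19 September 2036.
Expiry of referenced patent QN-568842:
  Base: filing + 23 years → 16 April 2032.
  Office Delay Adjustment: +353 days → 4 April 2033.
  Interference Suspension Credit: +335 days → 5 March 2034.
  Regulatory Review Extension: 2070 days claimed exceeds the 1208-day cap, so +1208 days → 25 June 2037.
Terminal disclaimer: QN-698911 expires on the earlier of 19 September 2036 and 25 June 2037.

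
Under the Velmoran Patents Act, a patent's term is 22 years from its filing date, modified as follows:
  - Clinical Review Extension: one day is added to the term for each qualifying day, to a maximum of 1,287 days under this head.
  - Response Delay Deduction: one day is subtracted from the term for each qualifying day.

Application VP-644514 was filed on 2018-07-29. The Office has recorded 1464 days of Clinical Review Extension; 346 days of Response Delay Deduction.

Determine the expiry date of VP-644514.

February 25, 2043

Base term: filing date + 22 years → 29 July 2040.
Clinical Review Extension: 1464 days claimed exceeds the 1287-day cap, so +1287 days → 6 February 2044.
Response Delay Deduction: −346 days → 25 February 2043.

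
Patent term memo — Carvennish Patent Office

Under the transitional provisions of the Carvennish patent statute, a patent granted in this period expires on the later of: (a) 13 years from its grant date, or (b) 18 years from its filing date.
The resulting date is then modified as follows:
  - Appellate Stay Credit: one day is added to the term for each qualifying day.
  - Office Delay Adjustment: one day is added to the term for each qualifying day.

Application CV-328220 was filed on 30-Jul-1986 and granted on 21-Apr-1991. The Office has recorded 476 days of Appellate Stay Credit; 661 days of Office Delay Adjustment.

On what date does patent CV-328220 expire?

2007-09-10

(a) grant + 13 years → 21 April 2004.
(b) filing + 18 years → 30 July 2004.
Later of the two: 30 July 2004.
Appellate Stay Credit: +476 days → 18 November 2005.
Office Delay Adjustment: +661 days → 10 September 2007.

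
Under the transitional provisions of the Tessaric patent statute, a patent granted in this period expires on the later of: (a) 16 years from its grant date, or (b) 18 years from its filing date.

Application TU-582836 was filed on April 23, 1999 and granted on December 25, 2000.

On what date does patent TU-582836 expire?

(a) grant + 16 years → 25 December 2016.
(b) filing + 18 years → 23 April 2017.
Later of the two: 23 April 2017.

2017-04-23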